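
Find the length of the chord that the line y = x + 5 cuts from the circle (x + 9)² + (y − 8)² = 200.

From the line, y = x + 5. Substituting:
2x² + 12x − 110 = 0  ⟹  x² + 6x − 55 = 0
x = 5 or x = −11, giving (5, 10) and (−11, −6).
|(5, 10) − (−11, −6)| = √((16)² + (16)²) = 16√2.

16√2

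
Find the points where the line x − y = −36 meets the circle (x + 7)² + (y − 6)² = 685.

From the line, y = x + 36. Substituting:
2x² + 74x + 264 = 0  ⟹  x² + 37x + 132 = 0
x = −4 or x = −33, giving (−4, 32) and (−33, 3).

(−33, 3) and (−4, 32)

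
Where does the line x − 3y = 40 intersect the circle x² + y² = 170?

From the line, y = (−40 + x)/3. Substituting:
10x² − 80x + 70 = 0  ⟹  x² − 8x + 7 = 0
x = 7 or x = 1, giving (7, −11) and (1, −13).

(1, −13) and (7, −11)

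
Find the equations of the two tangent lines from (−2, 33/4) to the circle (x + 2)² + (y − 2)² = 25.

3x − 4y = −39 and 3x + 4y = 27

A line y − (33/4) = m(x − (−2)) is tangent when its distance from (−2, 2) is 5:
[m·(0) − (−25/4)]² = 25(m² + 1)
16m² − 9 = 0, so m = 3/4 or m = −3/4.
With m = 3/4: 3x − 4y = −39. With m = −3/4: 3x + 4y = 27.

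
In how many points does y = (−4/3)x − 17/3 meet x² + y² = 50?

2

Centre (0, 0), r² = 50. Distance² from centre to line = (17)²/25 = 289/25.
Since d² < r², the line cuts the circle twice.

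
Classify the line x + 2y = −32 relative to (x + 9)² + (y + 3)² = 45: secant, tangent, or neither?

Centre (−9, −3), r² = 45. Distance² from centre to line = (17)²/5 = 289/5.
Since d² > r², the line lies outside the circle.

neither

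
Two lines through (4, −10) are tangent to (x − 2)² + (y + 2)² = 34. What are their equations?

5x − 3y = 50 and 3x + 5y = −38

Let a tangent through (4, −10) have slope m. Its distance from (2, −2) must equal √34:
(−2m − (8))² = 34(m² + 1)
15m² − 16m − 15 = 0, so m = 5/3 or m = −3/5.
With m = 5/3: 5x − 3y = 50. With m = −3/5: 3x + 5y = −38.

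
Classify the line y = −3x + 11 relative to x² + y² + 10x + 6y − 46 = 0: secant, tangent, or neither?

d² = (3·(−5) + 1·(−3) − (11))²/10 = 841/10; r² = 80.
Since d² > r², the line lies outside the circle.

neither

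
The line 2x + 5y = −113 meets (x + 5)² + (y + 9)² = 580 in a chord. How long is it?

Substitute y = (−113 − 2x)/5:
29x² + 522x − 9251 = 0  ⟹  x² + 18x − 319 = 0
x = 11 or x = −29, giving (11, −27) and (−29, −11).
|(11, −27) − (−29, −11)| = √((40)² + (−16)²) = 8√29.

8√29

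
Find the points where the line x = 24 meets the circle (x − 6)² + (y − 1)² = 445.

(24, −10) and (24, 12)

The line gives x = 24. Substituting into the circle:
y² − 2y − 120 = 0
y = 12 or y = −10, giving (24, 12) and (24, −10).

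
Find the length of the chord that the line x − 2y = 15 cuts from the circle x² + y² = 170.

From the line, y = (−15 + x)/2. Substituting:
5x² − 30x − 455 = 0  ⟹  x² − 6x − 91 = 0
x = 13 or x = −7, giving (13, −1) and (−7, −11).
Chord length = distance between (13, −1) and (−7, −11) = √500 = 10√5.

10√5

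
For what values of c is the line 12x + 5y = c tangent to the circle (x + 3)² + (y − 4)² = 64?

The line touches the circle iff its distance from (−3, 4) is 8:
|12·(−3) + 5·4 − c| / √169 = 8
|c − (−16)| = 8·13, so c = 88 or c = −120.

c = −120 or c = 88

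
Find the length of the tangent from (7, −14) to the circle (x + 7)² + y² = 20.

Centre (−7, 0), r² = 20. |PO|² = (14)² + (−14)² = 392.
Power of the point: PT² = |PO|² − r² = 372, so PT = 2√93.

2√93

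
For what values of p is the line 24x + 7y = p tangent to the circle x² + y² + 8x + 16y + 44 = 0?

Tangency holds when the distance from the centre (−4, −8) to the line equals the radius 6:
|24·(−4) + 7·(−8) − p| / √625 = 6
|p − (−152)| = 6·25, so p = −2 or p = −302.

p = −302 or p = −2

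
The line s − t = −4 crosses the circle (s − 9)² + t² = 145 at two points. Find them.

From the line, t = s + 4. Substituting:
2s² − 10s − 48 = 0  ⟹  s² − 5s − 24 = 0
s = 8 or s = −3, giving (8, 12) and (−3, 1).

(−3, 1) and (8, 12)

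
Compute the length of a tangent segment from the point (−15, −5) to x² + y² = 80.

With centre O = (0, 0), |OP|² = 250 and r² = 80.
Power of the point: PT² = |PO|² − r² = 170, so PT = √170.

√170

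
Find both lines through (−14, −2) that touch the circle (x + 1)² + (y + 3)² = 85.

7x + 6y = −110 and 6x − 7y = −70

Let a tangent through (−14, −2) have slope m. Its distance from (−1, −3) must equal √85:
[m·(13) − (−1)]² = 85(m² + 1)
42m² + 13m − 42 = 0, so m = −7/6 or m = 6/7.
With m = −7/6: 7x + 6y = −110. With m = 6/7: 6x − 7y = −70.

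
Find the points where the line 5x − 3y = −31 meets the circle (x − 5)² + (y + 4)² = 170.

Express y = (31 + 5x)/3 and substitute into the circle:
34x² + 340x + 544 = 0  ⟹  x² + 10x + 16 = 0
x = −2 or x = −8, giving (−2, 7) and (−8, −3).

(−8, −3) and (−2, 7)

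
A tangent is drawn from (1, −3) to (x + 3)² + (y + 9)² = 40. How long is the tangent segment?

With centre O = (−3, −9), |OP|² = 52 and r² = 40.
Power of the point: PT² = |PO|² − r² = 12, so PT = 2√3.

2√3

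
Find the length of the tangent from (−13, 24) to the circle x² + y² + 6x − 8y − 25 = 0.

With centre O = (−3, 4), |OP|² = 500 and r² = 50.
Power of the point: PT² = |PO|² − r² = 450, so PT = 15√2.

15√2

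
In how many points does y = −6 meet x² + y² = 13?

0

d² = (0·0 + 1·0 − (−6))² = 36; r² = 13.
Since d² > r², the line lies outside the circle.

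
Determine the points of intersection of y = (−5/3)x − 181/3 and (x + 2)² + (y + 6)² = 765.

From the line, y = (−181 − 5x)/3. Substituting:
34x² + 1666x + 19720 = 0  ⟹  x² + 49x + 580 = 0
x = −20 or x = −29, giving (−20, −27) and (−29, −12).

(−29, −12) and (−20, −27)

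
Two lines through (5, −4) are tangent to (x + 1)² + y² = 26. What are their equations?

5x + y = 21 and x − 5y = 25

Let a tangent through (5, −4) have slope m. Its distance from (−1, 0) must equal √26:
[m·(−6) − (4)]² = 26(m² + 1)
5m² + 24m − 5 = 0, so m = −5 or m = 1/5.
With m = −5: 5x + y = 21. With m = 1/5: x − 5y = 25.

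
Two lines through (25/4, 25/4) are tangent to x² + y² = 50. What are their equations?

Write the tangent as mx − y + (25/4 − m·(25/4)) = 0 and set its distance from the centre to 5√2:
[m·(−25/4) − (−25/4)]² = 50(m² + 1)
7m² + 50m + 7 = 0, so m = −1/7 or m = −7.
With m = −1/7: x + 7y = 50. With m = −7: 7x + y = 50.

x + 7y = 50 and 7x + y = 50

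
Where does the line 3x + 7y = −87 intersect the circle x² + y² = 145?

(−8, −9) and (−1, −12)

Express y = (−87 − 3x)/7 and substitute into the circle:
58x² + 522x + 464 = 0  ⟹  x² + 9x + 8 = 0
x = −1 or x = −8, giving (−1, −12) and (−8, −9).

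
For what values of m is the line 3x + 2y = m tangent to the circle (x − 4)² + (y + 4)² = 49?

m = 4 ± 7√13

Tangency holds when the distance from the centre (4, −4) to the line equals the radius 7:
|3·4 + 2·(−4) − m| / √13 = 7
|m − (4)| = 7√13.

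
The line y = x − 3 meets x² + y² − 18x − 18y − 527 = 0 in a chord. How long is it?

37√2

From the line, y = x − 3. Substituting:
2x² − 42x − 464 = 0  ⟹  x² − 21x − 232 = 0
x = 29 or x = −8, giving (29, 26) and (−8, −11).
Chord length = distance between (29, 26) and (−8, −11) = √2738 = 37√2.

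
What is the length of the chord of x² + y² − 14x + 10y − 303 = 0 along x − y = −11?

15√2

From the line, y = x + 11. Substituting:
2x² + 18x − 72 = 0  ⟹  x² + 9x − 36 = 0
x = 3 or x = −12, giving (3, 14) and (−12, −1).
Chord length = distance between (3, 14) and (−12, −1) = √450 = 15√2.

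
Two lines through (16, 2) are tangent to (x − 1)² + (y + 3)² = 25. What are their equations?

y = 2 and 3x − 4y = 40

Let a tangent through (16, 2) have slope m. Its distance from (1, −3) must equal 5:
(−15m − (−5))² = 25(m² + 1)
4m² − 3m = 0, so m = 0 or m = 3/4.
Through (16, 2) these give y = 2 and 3x − 4y = 40.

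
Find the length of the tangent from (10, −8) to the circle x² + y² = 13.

√151

With centre O = (0, 0), |OP|² = 164 and r² = 13.
By the tangent–radius right angle, tangent length = √(|PO|² − r²) = √151.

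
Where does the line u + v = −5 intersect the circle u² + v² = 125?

(−10, 5) and (5, −10)

Substitute v = −u − 5:
2u² + 10u − 100 = 0  ⟹  u² + 5u − 50 = 0
u = 5 or u = −10, giving (5, −10) and (−10, 5).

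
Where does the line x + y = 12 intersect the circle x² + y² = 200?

Express y = −x + 12 and substitute into the circle:
2x² − 24x − 56 = 0  ⟹  x² − 12x − 28 = 0
x = 14 or x = −2, giving (14, −2) and (−2, 14).

(−2, 14) and (14, −2)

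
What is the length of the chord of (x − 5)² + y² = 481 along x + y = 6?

Substitute y = −x + 6:
2x² − 22x − 420 = 0  ⟹  x² − 11x − 210 = 0
x = 21 or x = −10, giving (21, −15) and (−10, 16).
Chord length = distance between (21, −15) and (−10, 16) = √1922 = 31√2.

31√2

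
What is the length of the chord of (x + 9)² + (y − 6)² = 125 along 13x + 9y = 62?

The distance from (−9, 6) to the line is 125/√250, and r² = 125.
Chord = 2√(r² − d²) = 2·√(125/2) = 5√10.

5√10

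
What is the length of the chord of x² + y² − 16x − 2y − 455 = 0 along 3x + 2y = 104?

4√13

Substitute y = (104 − 3x)/2:
13x² − 676x + 8580 = 0  ⟹  x² − 52x + 660 = 0
x = 30 or x = 22, giving (30, 7) and (22, 19).
Chord length = distance between (30, 7) and (22, 19) = √208 = 4√13.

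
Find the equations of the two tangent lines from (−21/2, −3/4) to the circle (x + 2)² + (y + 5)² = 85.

9x − 2y = −93 and 7x − 6y = −69

A line y − (−3/4) = m(x − (−21/2)) is tangent when its distance from (−2, −5) is √85:
[m·(17/2) − (−17/4)]² = 85(m² + 1)
12m² − 68m + 63 = 0, so m = 9/2 or m = 7/6.
With m = 9/2: 9x − 2y = −93. With m = 7/6: 7x − 6y = −69.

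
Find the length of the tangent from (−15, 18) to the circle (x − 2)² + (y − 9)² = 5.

√365

Centre (2, 9), r² = 5. |PO|² = (−17)² + (9)² = 370.
Power of the point: PT² = |PO|² − r² = 365, so PT = √365.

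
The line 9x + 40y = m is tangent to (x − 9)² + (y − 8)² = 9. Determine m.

For a tangent, require d(centre, line) = r = 3.
|9·9 + 40·8 − m| / √1681 = 3
|m − (401)| = 3·41, so m = 524 or m = 278.

m = 278 or m = 524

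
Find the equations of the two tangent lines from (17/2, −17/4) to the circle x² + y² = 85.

9x − 2y = 85 and 7x − 6y = 85

Let a tangent through (17/2, −17/4) have slope m. Its distance from (0, 0) must equal √85:
(−17/2m − (17/4))² = 85(m² + 1)
12m² − 68m + 63 = 0, so m = 9/2 or m = 7/6.
Through (17/2, −17/4) these give 9x − 2y = 85 and 7x − 6y = 85.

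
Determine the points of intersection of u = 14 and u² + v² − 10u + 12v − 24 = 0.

The line gives u = 14. Substituting into the circle:
v² + 12v + 32 = 0
v = −4 or v = −8, giving (14, −4) and (14, −8).

(14, −8) and (14, −4)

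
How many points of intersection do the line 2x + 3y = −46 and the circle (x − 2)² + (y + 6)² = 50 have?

0

d² = (2·2 + 3·(−6) − (−46))²/13 = 1024/13; r² = 50.
Since d² > r², the line lies outside the circle.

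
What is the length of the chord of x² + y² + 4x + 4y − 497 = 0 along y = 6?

42

Centre (−2, −2), r² = 505. Perpendicular distance d from centre to line = |−8| / √1 = 8.
Chord = 2√(r² − d²) = 2·√(441) = 42.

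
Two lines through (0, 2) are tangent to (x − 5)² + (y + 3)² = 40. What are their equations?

Let a tangent through (0, 2) have slope m. Its distance from (5, −3) must equal 2√10:
(5m − (−5))² = 40(m² + 1)
3m² − 10m + 3 = 0, so m = 3 or m = 1/3.
Through (0, 2) these give 3x − y = −2 and x − 3y = −6.

3x − y = −2 and x − 3y = −6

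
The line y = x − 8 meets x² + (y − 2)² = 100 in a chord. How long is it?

10√2

Substitute y = x − 8:
2x² − 20x = 0  ⟹  x² − 10x = 0
x = 10 or x = 0, giving (10, 2) and (0, −8).
Chord length = distance between (10, 2) and (0, −8) = √200 = 10√2.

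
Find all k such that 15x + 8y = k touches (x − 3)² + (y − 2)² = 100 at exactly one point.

k = −109 or k = 231

For a tangent, require d(centre, line) = r = 10.
|15·3 + 8·2 − k| / √289 = 10
|k − (61)| = 10·17, so k = 231 or k = −109.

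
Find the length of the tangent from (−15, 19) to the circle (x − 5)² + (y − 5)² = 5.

Centre (5, 5), r² = 5. |PO|² = (−20)² + (14)² = 596.
By the tangent–radius right angle, tangent length = √(|PO|² − r²) = √591.

√591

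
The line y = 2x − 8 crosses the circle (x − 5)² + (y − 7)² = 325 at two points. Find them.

Express y = 2x − 8 and substitute into the circle:
5x² − 70x − 75 = 0  ⟹  x² − 14x − 15 = 0
x = 15 or x = −1, giving (15, 22) and (−1, −10).

(−1, −10) and (15, 22)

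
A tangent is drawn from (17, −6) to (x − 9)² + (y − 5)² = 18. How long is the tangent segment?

√167

The centre is (9, 5) and r = 3√2. The square of the distance from P to the centre is 64 + 121 = 185.
By the tangent–radius right angle, tangent length = √(|PO|² − r²) = √167.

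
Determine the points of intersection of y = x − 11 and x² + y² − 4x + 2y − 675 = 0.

From the line, y = x − 11. Substituting:
2x² − 24x − 576 = 0  ⟹  x² − 12x − 288 = 0
x = 24 or x = −12, giving (24, 13) and (−12, −23).

(−12, −23) and (24, 13)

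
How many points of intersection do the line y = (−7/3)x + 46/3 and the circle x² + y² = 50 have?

d² = (7·0 + 3·0 − (46))²/58 = 1058/29; r² = 50.
Since d² < r², the line cuts the circle twice.

2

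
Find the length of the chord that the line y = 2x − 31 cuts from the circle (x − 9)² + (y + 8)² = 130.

Express y = 2x − 31 and substitute into the circle:
5x² − 110x + 480 = 0  ⟹  x² − 22x + 96 = 0
x = 16 or x = 6, giving (16, 1) and (6, −19).
Chord length = distance between (16, 1) and (6, −19) = √500 = 10√5.

10√5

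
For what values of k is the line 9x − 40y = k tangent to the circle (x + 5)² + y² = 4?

k = −127 or k = 37

For a tangent, require d(centre, line) = r = 2.
|9·(−5) − 40·0 − k| / √1681 = 2
|k − (−45)| = 2·41, so k = 37 or k = −127.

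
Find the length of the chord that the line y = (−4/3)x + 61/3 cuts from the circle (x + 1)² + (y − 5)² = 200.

Centre (−1, 5), r² = 200. Perpendicular distance d from centre to line = |−50| / √25 = 50/√25.
Chord = 2√(r² − d²) = 2·√(100) = 20.

20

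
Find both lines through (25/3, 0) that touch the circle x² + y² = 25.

3x + 4y = 25 and 3x − 4y = 25

A line y − (0) = m(x − (25/3)) is tangent when its distance from (0, 0) is 5:
(−25/3m − (0))² = 25(m² + 1)
16m² − 9 = 0, so m = −3/4 or m = 3/4.
Through (25/3, 0) these give 3x + 4y = 25 and 3x − 4y = 25.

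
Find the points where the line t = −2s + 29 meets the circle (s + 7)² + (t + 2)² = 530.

Express t = −2s + 29 and substitute into the circle:
5s² − 110s + 480 = 0  ⟹  s² − 22s + 96 = 0
s = 16 or s = 6, giving (16, −3) and (6, 17).

(6, 17) and (16, −3)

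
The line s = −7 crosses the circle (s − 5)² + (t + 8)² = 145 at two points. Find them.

(−7, −9) and (−7, −7)

The line gives s = −7. Substituting into the circle:
t² + 16t + 63 = 0
t = −7 or t = −9, giving (−7, −7) and (−7, −9).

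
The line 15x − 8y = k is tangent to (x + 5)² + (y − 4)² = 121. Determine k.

k = −294 or k = 80

The line touches the circle iff its distance from (−5, 4) is 11:
|15·(−5) − 8·4 − k| / √289 = 11
|k − (−107)| = 11·17, so k = 80 or k = −294.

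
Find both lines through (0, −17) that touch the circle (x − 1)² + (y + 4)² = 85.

6x − 7y = 119 and 7x + 6y = −102

Write the tangent as mx − y + (−17 − m·(0)) = 0 and set its distance from the centre to √85:
(1m − (13))² = 85(m² + 1)
42m² + 13m − 42 = 0, so m = 6/7 or m = −7/6.
Through (0, −17) these give 6x − 7y = 119 and 7x + 6y = −102.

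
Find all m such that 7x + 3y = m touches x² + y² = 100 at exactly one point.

m = ±10√58

Tangency holds when the distance from the centre (0, 0) to the line equals the radius 10:
|7·0 + 3·0 − m| / √58 = 10
|m| = 10√58.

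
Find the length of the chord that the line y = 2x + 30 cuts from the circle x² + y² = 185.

Express y = 2x + 30 and substitute into the circle:
5x² + 120x + 715 = 0  ⟹  x² + 24x + 143 = 0
x = −11 or x = −13, giving (−11, 8) and (−13, 4).
Chord length = distance between (−11, 8) and (−13, 4) = √20 = 2√5.

2√5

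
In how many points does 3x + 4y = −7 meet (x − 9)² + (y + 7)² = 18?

2

Centre (9, −7), r² = 18. Distance² from centre to line = (6)²/25 = 36/25.
Since d² < r², the line cuts the circle twice.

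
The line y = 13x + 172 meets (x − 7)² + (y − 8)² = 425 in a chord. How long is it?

Express y = 13x + 172 and substitute into the circle:
170x² + 4250x + 26520 = 0  ⟹  x² + 25x + 156 = 0
x = −12 or x = −13, giving (−12, 16) and (−13, 3).
|(−12, 16) − (−13, 3)| = √((1)² + (13)²) = √170.

√170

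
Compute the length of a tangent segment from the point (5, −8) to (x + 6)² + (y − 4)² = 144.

With centre O = (−6, 4), |OP|² = 265 and r² = 144.
The tangent meets the radius at right angles, so tangent² = |PO|² − r² = 265 − 144 = 121.

11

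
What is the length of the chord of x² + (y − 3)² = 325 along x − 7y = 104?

5√2

Express y = (−104 + x)/7 and substitute into the circle:
50x² − 250x − 300 = 0  ⟹  x² − 5x − 6 = 0
x = 6 or x = −1, giving (6, −14) and (−1, −15).
Chord length = distance between (6, −14) and (−1, −15) = √50 = 5√2.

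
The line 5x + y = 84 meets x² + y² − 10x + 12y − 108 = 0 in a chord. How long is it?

√26

The distance from (5, −6) to the line is 65/√26, and r² = 169.
Half the chord is √(r² − d²) = √(13/2), so the full chord is √26.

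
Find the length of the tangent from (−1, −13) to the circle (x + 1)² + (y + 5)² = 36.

2√7

With centre O = (−1, −5), |OP|² = 64 and r² = 36.
Power of the point: PT² = |PO|² − r² = 28, so PT = 2√7.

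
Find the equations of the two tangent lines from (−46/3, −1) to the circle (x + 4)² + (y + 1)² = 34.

3x + 5y = −51 and 3x − 5y = −41

Let a tangent through (−46/3, −1) have slope m. Its distance from (−4, −1) must equal √34:
[m·(34/3) − (0)]² = 34(m² + 1)
25m² − 9 = 0, so m = −3/5 or m = 3/5.
With m = −3/5: 3x + 5y = −51. With m = 3/5: 3x − 5y = −41.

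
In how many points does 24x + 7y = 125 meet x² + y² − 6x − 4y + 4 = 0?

d² = (24·3 + 7·2 − (125))²/625 = 1521/625; r² = 9.
Since d² < r², the line cuts the circle twice.

2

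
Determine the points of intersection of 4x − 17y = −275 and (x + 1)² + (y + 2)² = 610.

(−22, 11) and (12, 19)

Express y = (275 + 4x)/17 and substitute into the circle:
305x² + 3050x − 80520 = 0  ⟹  x² + 10x − 264 = 0
x = 12 or x = −22, giving (12, 19) and (−22, 11).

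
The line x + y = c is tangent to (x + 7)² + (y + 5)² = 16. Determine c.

Tangency holds when the distance from the centre (−7, −5) to the line equals the radius 4:
|1·(−7) + 1·(−5) − c| / √2 = 4
|c − (−12)| = 4√2.

c = −12 ± 4√2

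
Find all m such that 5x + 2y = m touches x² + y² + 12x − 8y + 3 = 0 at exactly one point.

For a tangent, require d(centre, line) = r = 7.
|5·(−6) + 2·4 − m| / √29 = 7
|m − (−22)| = 7√29.

m = −22 ± 7√29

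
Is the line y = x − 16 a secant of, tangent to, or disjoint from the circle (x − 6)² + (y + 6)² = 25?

Substituting the line into the circle gives 2x² − 32x + 111 = 0.
Discriminant = (−32)² − 4·2·(111) = 136 > 0.
Two real roots: the line is a secant.

secant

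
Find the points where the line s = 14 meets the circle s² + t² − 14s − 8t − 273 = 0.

(14, −13) and (14, 21)

The line gives s = 14. Substituting into the circle:
t² − 8t − 273 = 0
t = 21 or t = −13, giving (14, 21) and (14, −13).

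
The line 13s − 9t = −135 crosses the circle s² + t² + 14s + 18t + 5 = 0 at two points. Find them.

(−18, −11) and (−9, 2)

Express t = (135 + 13s)/9 and substitute into the circle:
250s² + 6750s + 40500 = 0  ⟹  s² + 27s + 162 = 0
s = −9 or s = −18, giving (−9, 2) and (−18, −11).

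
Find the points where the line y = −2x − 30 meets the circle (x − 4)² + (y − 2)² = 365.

Substitute y = −2x − 30:
5x² + 120x + 675 = 0  ⟹  x² + 24x + 135 = 0
x = −9 or x = −15, giving (−9, −12) and (−15, 0).

(−15, 0) and (−9, −12)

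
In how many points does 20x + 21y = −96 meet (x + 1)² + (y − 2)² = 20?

Centre (−1, 2), r² = 20. Distance² from centre to line = (118)²/841 = 13924/841.
Since d² < r², the line cuts the circle twice.

2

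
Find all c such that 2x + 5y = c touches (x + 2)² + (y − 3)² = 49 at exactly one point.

The line touches the circle iff its distance from (−2, 3) is 7:
|2·(−2) + 5·3 − c| / √29 = 7
|c − (11)| = 7√29.

c = 11 ± 7√29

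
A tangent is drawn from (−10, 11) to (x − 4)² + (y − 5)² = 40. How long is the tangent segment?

With centre O = (4, 5), |OP|² = 232 and r² = 40.
The tangent meets the radius at right angles, so tangent² = |PO|² − r² = 232 − 40 = 192.

8√3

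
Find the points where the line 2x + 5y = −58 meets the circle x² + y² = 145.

Express y = (−58 − 2x)/5 and substitute into the circle:
29x² + 232x − 261 = 0  ⟹  x² + 8x − 9 = 0
x = 1 or x = −9, giving (1, −12) and (−9, −8).

(−9, −8) and (1, −12)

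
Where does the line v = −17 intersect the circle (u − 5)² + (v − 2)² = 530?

(−8, −17) and (18, −17)

Substitute v = −17:
u² − 10u − 144 = 0
u = 18 or u = −8, giving (18, −17) and (−8, −17).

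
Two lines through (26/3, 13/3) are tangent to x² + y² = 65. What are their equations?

4x + 7y = 65 and 8x − y = 65

Let a tangent through (26/3, 13/3) have slope m. Its distance from (0, 0) must equal √65:
[m·(−26/3) − (−13/3)]² = 65(m² + 1)
7m² − 52m − 32 = 0, so m = −4/7 or m = 8.
Through (26/3, 13/3) these give 4x + 7y = 65 and 8x − y = 65.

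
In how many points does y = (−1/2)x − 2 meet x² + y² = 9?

d² = (1·0 + 2·0 − (−4))²/5 = 16/5; r² = 9.
Since d² < r², the line cuts the circle twice.

2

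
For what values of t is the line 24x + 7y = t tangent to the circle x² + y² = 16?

t = −100 or t = 100

The line touches the circle iff its distance from (0, 0) is 4:
|24·0 + 7·0 − t| / √625 = 4
|t| = 4·25, so t = 100 or t = −100.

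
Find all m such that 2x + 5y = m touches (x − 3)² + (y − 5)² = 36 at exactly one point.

m = 31 ± 6√29

Tangency holds when the distance from the centre (3, 5) to the line equals the radius 6:
|2·3 + 5·5 − m| / √29 = 6
|m − (31)| = 6√29.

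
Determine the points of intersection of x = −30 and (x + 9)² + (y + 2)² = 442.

(−30, −3) and (−30, −1)

The line gives x = −30. Substituting into the circle:
y² + 4y + 3 = 0
y = −1 or y = −3, giving (−30, −1) and (−30, −3).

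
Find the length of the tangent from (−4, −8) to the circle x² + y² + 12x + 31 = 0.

The centre is (−6, 0) and r = √5. The square of the distance from P to the centre is 4 + 64 = 68.
Power of the point: PT² = |PO|² − r² = 63, so PT = 3√7.

3√7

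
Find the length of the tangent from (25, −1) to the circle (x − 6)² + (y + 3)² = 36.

√329

The centre is (6, −3) and r = 6. The square of the distance from P to the centre is 361 + 4 = 365.
The tangent meets the radius at right angles, so tangent² = |PO|² − r² = 365 − 36 = 329.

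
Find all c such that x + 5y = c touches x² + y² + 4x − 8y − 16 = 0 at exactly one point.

c = 18 ± 6√26

Tangency holds when the distance from the centre (−2, 4) to the line equals the radius 6:
|1·(−2) + 5·4 − c| / √26 = 6
|c − (18)| = 6√26.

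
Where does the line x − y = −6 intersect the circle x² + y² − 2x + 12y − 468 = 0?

Substitute y = x + 6:
2x² + 22x − 360 = 0  ⟹  x² + 11x − 180 = 0
x = 9 or x = −20, giving (9, 15) and (−20, −14).

(−20, −14) and (9, 15)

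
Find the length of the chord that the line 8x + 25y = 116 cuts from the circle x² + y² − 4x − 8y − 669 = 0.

Express y = (116 − 8x)/25 and substitute into the circle:
689x² − 2756x − 427869 = 0  ⟹  x² − 4x − 621 = 0
x = 27 or x = −23, giving (27, −4) and (−23, 12).
|(27, −4) − (−23, 12)| = √((50)² + (−16)²) = 2√689.

2√689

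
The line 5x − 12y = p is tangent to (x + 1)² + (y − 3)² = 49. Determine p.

The line touches the circle iff its distance from (−1, 3) is 7:
|5·(−1) − 12·3 − p| / √169 = 7
|p − (−41)| = 7·13, so p = 50 or p = −132.

p = −132 or p = 50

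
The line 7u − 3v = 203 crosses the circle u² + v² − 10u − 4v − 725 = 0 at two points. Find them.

(20, −21) and (32, 7)

From the line, v = (−203 + 7u)/3. Substituting:
58u² − 3016u + 37120 = 0  ⟹  u² − 52u + 640 = 0
u = 32 or u = 20, giving (32, 7) and (20, −21).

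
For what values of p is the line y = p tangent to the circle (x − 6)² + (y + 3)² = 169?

Tangency holds when the distance from the centre (6, −3) to the line equals the radius 13:
|0·6 + 1·(−3) − p| / √1 = 13
|p − (−3)| = 13, so p = 10 or p = −16.

p = −16 or p = 10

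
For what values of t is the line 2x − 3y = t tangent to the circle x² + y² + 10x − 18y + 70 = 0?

t = −37 ± 6√13

For a tangent, require d(centre, line) = r = 6.
|2·(−5) − 3·9 − t| / √13 = 6
|t − (−37)| = 6√13.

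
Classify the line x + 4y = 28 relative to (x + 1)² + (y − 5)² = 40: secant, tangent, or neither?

secant

d² = (1·(−1) + 4·5 − (28))²/17 = 81/17; r² = 40.
Since d² < r², the line cuts the circle twice.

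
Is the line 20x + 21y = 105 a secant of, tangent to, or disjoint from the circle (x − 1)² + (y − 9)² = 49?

secant

Substituting the line into the circle gives 841x² + 2478x − 14112 = 0.
Discriminant = (2478)² − 4·841·(−14112) = 53613252 > 0.
Two real roots: the line is a secant.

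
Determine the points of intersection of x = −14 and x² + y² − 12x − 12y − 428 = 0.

(−14, −4) and (−14, 16)

The line gives x = −14. Substituting into the circle:
y² − 12y − 64 = 0
y = 16 or y = −4, giving (−14, 16) and (−14, −4).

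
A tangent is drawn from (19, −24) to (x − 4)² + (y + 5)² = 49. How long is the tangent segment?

√537

The centre is (4, −5) and r = 7. The square of the distance from P to the centre is 225 + 361 = 586.
Power of the point: PT² = |PO|² − r² = 537, so PT = √537.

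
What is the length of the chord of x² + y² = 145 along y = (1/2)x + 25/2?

Centre (0, 0), r² = 145. Perpendicular distance d from centre to line = |25| / √5 = 25/√5.
Chord = 2√(r² − d²) = 2·√(20) = 4√5.

4√5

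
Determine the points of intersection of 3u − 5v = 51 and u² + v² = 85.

(2, −9) and (7, −6)

From the line, v = (−51 + 3u)/5. Substituting:
34u² − 306u + 476 = 0  ⟹  u² − 9u + 14 = 0
u = 7 or u = 2, giving (7, −6) and (2, −9).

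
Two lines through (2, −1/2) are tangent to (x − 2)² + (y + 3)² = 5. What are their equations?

A line y − (−1/2) = m(x − (2)) is tangent when its distance from (2, −3) is √5:
(0m − (−5/2))² = 5(m² + 1)
4m² − 1 = 0, so m = 1/2 or m = −1/2.
Through (2, −1/2) these give x − 2y = 3 and x + 2y = 1.

x − 2y = 3 and x + 2y = 1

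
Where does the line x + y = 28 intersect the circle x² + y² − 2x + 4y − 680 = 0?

(4, 24) and (27, 1)

From the line, y = −x + 28. Substituting:
2x² − 62x + 216 = 0  ⟹  x² − 31x + 108 = 0
x = 27 or x = 4, giving (27, 1) and (4, 24).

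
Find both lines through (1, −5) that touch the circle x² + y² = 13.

Write the tangent as mx − y + (−5 − m·(1)) = 0 and set its distance from the centre to √13:
[m·(−1) − (5)]² = 13(m² + 1)
6m² − 5m − 6 = 0, so m = 3/2 or m = −2/3.
Through (1, −5) these give 3x − 2y = 13 and 2x + 3y = −13.

3x − 2y = 13 and 2x + 3y = −13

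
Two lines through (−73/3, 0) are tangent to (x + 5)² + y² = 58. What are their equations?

3x + 7y = −73 and 3x − 7y = −73

Let a tangent through (−73/3, 0) have slope m. Its distance from (−5, 0) must equal √58:
[m·(58/3) − (0)]² = 58(m² + 1)
49m² − 9 = 0, so m = −3/7 or m = 3/7.
Through (−73/3, 0) these give 3x + 7y = −73 and 3x − 7y = −73.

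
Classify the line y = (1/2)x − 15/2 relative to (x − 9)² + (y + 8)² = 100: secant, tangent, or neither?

Substituting the line into the circle gives 5x² − 70x − 75 = 0.
Δ = 4900 − (−1500) = 6400.
Two real roots: the line is a secant.

secant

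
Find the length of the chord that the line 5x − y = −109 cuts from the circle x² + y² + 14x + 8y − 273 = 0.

4√26

The distance from (−7, −4) to the line is 78/√26, and r² = 338.
Half the chord is √(r² − d²) = √(104), so the full chord is 4√26.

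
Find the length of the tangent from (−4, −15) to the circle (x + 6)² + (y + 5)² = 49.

√55

The centre is (−6, −5) and r = 7. The square of the distance from P to the centre is 4 + 100 = 104.
Power of the point: PT² = |PO|² − r² = 55, so PT = √55.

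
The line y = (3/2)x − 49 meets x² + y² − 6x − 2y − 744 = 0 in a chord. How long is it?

The distance from (3, 1) to the line is 91/√13, and r² = 754.
Half the chord is √(r² − d²) = √(117), so the full chord is 6√13.

6√13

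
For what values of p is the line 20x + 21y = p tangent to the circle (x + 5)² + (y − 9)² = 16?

p = −27 or p = 205

The line touches the circle iff its distance from (−5, 9) is 4:
|20·(−5) + 21·9 − p| / √841 = 4
|p − (89)| = 4·29, so p = 205 or p = −27.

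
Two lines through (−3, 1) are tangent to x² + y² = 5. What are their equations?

x − 2y = −5 and 2x + y = −5

Let a tangent through (−3, 1) have slope m. Its distance from (0, 0) must equal √5:
[m·(3) − (−1)]² = 5(m² + 1)
2m² + 3m − 2 = 0, so m = 1/2 or m = −2.
With m = 1/2: x − 2y = −5. With m = −2: 2x + y = −5.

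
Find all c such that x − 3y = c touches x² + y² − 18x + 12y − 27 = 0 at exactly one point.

c = 27 ± 12√10

The line touches the circle iff its distance from (9, −6) is 12:
|1·9 − 3·(−6) − c| / √10 = 12
|c − (27)| = 12√10.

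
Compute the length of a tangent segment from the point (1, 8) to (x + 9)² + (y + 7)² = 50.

With centre O = (−9, −7), |OP|² = 325 and r² = 50.
By the tangent–radius right angle, tangent length = √(|PO|² − r²) = √275 = 5√11.

5√11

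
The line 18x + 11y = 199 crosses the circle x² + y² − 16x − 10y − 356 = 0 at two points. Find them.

Substitute y = (199 − 18x)/11:
445x² − 7120x − 25365 = 0  ⟹  x² − 16x − 57 = 0
x = 19 or x = −3, giving (19, −13) and (−3, 23).

(−3, 23) and (19, −13)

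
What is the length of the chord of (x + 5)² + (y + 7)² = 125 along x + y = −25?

The distance from (−5, −7) to the line is 13/√2, and r² = 125.
Half the chord is √(r² − d²) = √(81/2), so the full chord is 9√2.

9√2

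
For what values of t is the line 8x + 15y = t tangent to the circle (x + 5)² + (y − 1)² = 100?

Tangency holds when the distance from the centre (−5, 1) to the line equals the radius 10:
|8·(−5) + 15·1 − t| / √289 = 10
|t − (−25)| = 10·17, so t = 145 or t = −195.

t = −195 or t = 145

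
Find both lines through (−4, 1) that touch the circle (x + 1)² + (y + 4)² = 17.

x + 4y = 0 and 4x − y = −17

A line y − (1) = m(x − (−4)) is tangent when its distance from (−1, −4) is √17:
[m·(3) − (−5)]² = 17(m² + 1)
4m² − 15m − 4 = 0, so m = −1/4 or m = 4.
With m = −1/4: x + 4y = 0. With m = 4: 4x − y = −17.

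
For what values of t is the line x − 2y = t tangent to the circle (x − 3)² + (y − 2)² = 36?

t = −1 ± 6√5

Tangency holds when the distance from the centre (3, 2) to the line equals the radius 6:
|1·3 − 2·2 − t| / √5 = 6
|t − (−1)| = 6√5.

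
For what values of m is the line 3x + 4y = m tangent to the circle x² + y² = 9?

m = −15 or m = 15

Tangency holds when the distance from the centre (0, 0) to the line equals the radius 3:
|3·0 + 4·0 − m| / √25 = 3
|m| = 3·5, so m = 15 or m = −15.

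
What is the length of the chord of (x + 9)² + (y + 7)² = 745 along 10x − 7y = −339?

Centre (−9, −7), r² = 745. Perpendicular distance d from centre to line = |298| / √149 = 298/√149.
Chord = 2√(r² − d²) = 2·√(149) = 2√149.

2√149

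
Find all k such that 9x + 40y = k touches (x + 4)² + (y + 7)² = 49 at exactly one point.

Tangency holds when the distance from the centre (−4, −7) to the line equals the radius 7:
|9·(−4) + 40·(−7) − k| / √1681 = 7
|k − (−316)| = 7·41, so k = −29 or k = −603.

k = −603 or k = −29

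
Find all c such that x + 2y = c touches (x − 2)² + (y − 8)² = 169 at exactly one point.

c = 18 ± 13√5

For a tangent, require d(centre, line) = r = 13.
|1·2 + 2·8 − c| / √5 = 13
|c − (18)| = 13√5.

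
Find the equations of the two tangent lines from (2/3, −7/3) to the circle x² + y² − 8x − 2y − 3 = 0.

x + 2y = −4 and 2x + y = −1

A line y − (−7/3) = m(x − (2/3)) is tangent when its distance from (4, 1) is 2√5:
[m·(10/3) − (10/3)]² = 20(m² + 1)
2m² + 5m + 2 = 0, so m = −1/2 or m = −2.
With m = −1/2: x + 2y = −4. With m = −2: 2x + y = −1.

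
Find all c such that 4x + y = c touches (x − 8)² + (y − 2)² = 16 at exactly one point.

The line touches the circle iff its distance from (8, 2) is 4:
|4·8 + 1·2 − c| / √17 = 4
|c − (34)| = 4√17.

c = 34 ± 4√17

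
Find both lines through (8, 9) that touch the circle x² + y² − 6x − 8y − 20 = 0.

Let a tangent through (8, 9) have slope m. Its distance from (3, 4) must equal 3√5:
(−5m − (−5))² = 45(m² + 1)
2m² + 5m + 2 = 0, so m = −1/2 or m = −2.
Through (8, 9) these give x + 2y = 26 and 2x + y = 25.

x + 2y = 26 and 2x + y = 25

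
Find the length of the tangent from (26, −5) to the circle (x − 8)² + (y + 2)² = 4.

√329

Centre (8, −2), r² = 4. |PO|² = (18)² + (−3)² = 333.
By the tangent–radius right angle, tangent length = √(|PO|² − r²) = √329.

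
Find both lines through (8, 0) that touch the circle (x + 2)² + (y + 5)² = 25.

Let a tangent through (8, 0) have slope m. Its distance from (−2, −5) must equal 5:
[m·(−10) − (−5)]² = 25(m² + 1)
3m² − 4m = 0, so m = 0 or m = 4/3.
Through (8, 0) these give y = 0 and 4x − 3y = 32.

y = 0 and 4x − 3y = 32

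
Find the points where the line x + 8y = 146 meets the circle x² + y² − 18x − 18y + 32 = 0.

Substitute y = (146 − x)/8:
65x² − 1300x + 2340 = 0  ⟹  x² − 20x + 36 = 0
x = 18 or x = 2, giving (18, 16) and (2, 18).

(2, 18) and (18, 16)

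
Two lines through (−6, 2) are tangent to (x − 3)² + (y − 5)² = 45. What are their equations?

A line y − (2) = m(x − (−6)) is tangent when its distance from (3, 5) is 3√5:
[m·(9) − (3)]² = 45(m² + 1)
2m² − 3m − 2 = 0, so m = 2 or m = −1/2.
Through (−6, 2) these give 2x − y = −14 and x + 2y = −2.

2x − y = −14 and x + 2y = −2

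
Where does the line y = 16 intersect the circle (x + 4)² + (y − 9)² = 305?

Substitute y = 16:
x² + 8x − 240 = 0
x = 12 or x = −20, giving (12, 16) and (−20, 16).

(−20, 16) and (12, 16)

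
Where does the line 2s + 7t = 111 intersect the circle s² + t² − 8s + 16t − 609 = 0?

(−4, 17) and (24, 9)

Substitute t = (111 − 2s)/7:
53s² − 1060s − 5088 = 0  ⟹  s² − 20s − 96 = 0
s = 24 or s = −4, giving (24, 9) and (−4, 17).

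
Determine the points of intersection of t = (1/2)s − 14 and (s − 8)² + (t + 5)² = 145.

From the line, t = (−28 + s)/2. Substituting:
5s² − 100s = 0  ⟹  s² − 20s = 0
s = 20 or s = 0, giving (20, −4) and (0, −14).

(0, −14) and (20, −4)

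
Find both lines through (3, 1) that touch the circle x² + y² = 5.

x + 2y = 5 and 2x − y = 5

A line y − (1) = m(x − (3)) is tangent when its distance from (0, 0) is √5:
[m·(−3) − (−1)]² = 5(m² + 1)
2m² − 3m − 2 = 0, so m = −1/2 or m = 2.
With m = −1/2: x + 2y = 5. With m = 2: 2x − y = 5.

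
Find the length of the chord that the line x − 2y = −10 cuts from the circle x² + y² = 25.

2√5

Centre (0, 0), r² = 25. Perpendicular distance d from centre to line = |10| / √5 = 10/√5.
Half the chord is √(r² − d²) = √(5), so the full chord is 2√5.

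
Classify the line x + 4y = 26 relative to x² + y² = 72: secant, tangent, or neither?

Substituting the line into the circle gives 17x² − 52x − 476 = 0.
Δ = 2704 − (−32368) = 35072.
Two real roots: the line is a secant.

secant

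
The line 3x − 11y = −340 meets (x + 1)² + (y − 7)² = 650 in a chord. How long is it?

2√130

Substitute y = (340 + 3x)/11:
130x² + 1820x − 9360 = 0  ⟹  x² + 14x − 72 = 0
x = 4 or x = −18, giving (4, 32) and (−18, 26).
Chord length = distance between (4, 32) and (−18, 26) = √520 = 2√130.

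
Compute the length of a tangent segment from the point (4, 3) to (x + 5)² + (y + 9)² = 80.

Centre (−5, −9), r² = 80. |PO|² = (9)² + (12)² = 225.
By the tangent–radius right angle, tangent length = √(|PO|² − r²) = √145.

√145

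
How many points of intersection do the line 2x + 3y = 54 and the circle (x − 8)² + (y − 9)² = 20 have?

Centre (8, 9), r² = 20. Distance² from centre to line = (−11)²/13 = 121/13.
Since d² < r², the line cuts the circle twice.

2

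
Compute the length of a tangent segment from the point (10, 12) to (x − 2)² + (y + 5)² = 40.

The centre is (2, −5) and r = 2√10. The square of the distance from P to the centre is 64 + 289 = 353.
Power of the point: PT² = |PO|² − r² = 313, so PT = √313.

√313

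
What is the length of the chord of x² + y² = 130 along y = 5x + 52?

The distance from (0, 0) to the line is 52/√26, and r² = 130.
Chord = 2√(r² − d²) = 2·√(26) = 2√26.

2√26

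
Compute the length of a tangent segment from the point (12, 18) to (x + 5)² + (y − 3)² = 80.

With centre O = (−5, 3), |OP|² = 514 and r² = 80.
By the tangent–radius right angle, tangent length = √(|PO|² − r²) = √434.

√434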